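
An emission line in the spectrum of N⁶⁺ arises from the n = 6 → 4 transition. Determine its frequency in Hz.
5.59730e+15 Hz

First, find the transition energy:
E_6 = -13.6057 × 7² / 6² = -18.5188694 eV
E_4 = -13.6057 × 7² / 4² = -41.6674563 eV
|ΔE| = |E_4 - E_6| = 23.1485869 eV

Convert to Joules: E = 23.1485869 eV × (1.602177 × 10⁻¹⁹ J/eV) = 3.7088134e-18 J

Using E = hf:
f = E/h = 3.7088134e-18 J / (6.62607 × 10⁻³⁴ J·s)
f = 5.59730e+15 Hz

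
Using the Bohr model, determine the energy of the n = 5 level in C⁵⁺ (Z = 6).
-19.592 eV

For hydrogen-like ions, the energy levels scale with Z²:
E_n = -13.6057 Z² / n² eV

For C⁵⁺ (Z = 6) at n = 5:
E_5 = -13.6057 × 6² / 5²
E_5 = -13.6057 × 36 / 25
E_5 = -489.8052 / 25
E_5 = -19.592 eV

The energy is 36 times more negative than hydrogen at the same n due to the stronger nuclear charge.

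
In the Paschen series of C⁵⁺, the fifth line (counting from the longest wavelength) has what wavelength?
26.5095 nm

The lines of a series are numbered from the longest wavelength (smallest ΔE) outward; the fifth line is the transition from n = n_f + 5 to n_f.
The Paschen series has all transitions ending at n_f = 3.

For C⁵⁺ (Z = 6), the fifth line (ε-line) is the jump from n = 8 to n = 3:
E_8 = -13.6057 × 6² / 8² = -7.653206 eV
E_3 = -13.6057 × 6² / 3² = -54.422800 eV
ΔE = E_8 - E_3 = 46.769594 eV

λ = hc/E = 1239.84 eV·nm / 46.769594 eV
λ = 26.5095 nm

This is the ε-line of the Paschen series in C⁵⁺.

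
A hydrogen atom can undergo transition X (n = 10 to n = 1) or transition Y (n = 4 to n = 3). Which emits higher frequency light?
10 → 1

Calculate the energy for each transition:

Transition 10 → 1:
ΔE₁ = |E_1 - E_10| = |-13.6057/1² - (-13.6057/10²)|
ΔE₁ = |-13.60570000000 - (-0.13605700000)| = 13.46964300 eV

Transition 4 → 3:
ΔE₂ = |E_3 - E_4| = |-13.6057/3² - (-13.6057/4²)|
ΔE₂ = |-1.51174444444 - (-0.85035625000)| = 0.66138819 eV

Since 13.46964300 eV > 0.66138819 eV, the transition 10 → 1 emits the more energetic photon.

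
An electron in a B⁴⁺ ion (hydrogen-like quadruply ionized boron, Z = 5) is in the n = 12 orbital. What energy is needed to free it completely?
2.36210 eV

The ionization energy is the energy needed to remove the electron completely (n → ∞).

For a hydrogen-like ion with Z = 5, E_n = -13.6057 Z² / n² eV.

At n = 12: E_12 = -13.6057 × 5² / 12² = -2.36210069 eV
At n = ∞: E_∞ = 0 eV

Ionization energy = E_∞ - E_12 = 0 - (-2.36210069) = 2.36210069 eV
Ionization energy ≈ 2.36210 eV

This is also called the binding energy of the electron in state n = 12.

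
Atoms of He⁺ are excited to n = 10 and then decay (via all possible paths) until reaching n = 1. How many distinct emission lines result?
45

The electron can occupy levels n = 1, 2, ..., 10 during de-excitation — that is m = 10 - 1 + 1 = 10 distinct levels.

The number of distinct spectral lines equals the number of ways to choose 2 of these m levels (each pair gives one possible emission transition):

Number of lines = m(m-1)/2 = 10×9/2 = 45

These correspond to all possible transitions between the 10 levels:
10 → 9, 10 → 8, 10 → 7, 10 → 6, 10 → 5, 10 → 4, 10 → 3, 10 → 2...

Each transition produces a photon with a unique energy (and thus wavelength). This count does not depend on Z.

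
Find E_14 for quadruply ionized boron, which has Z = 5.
-1.735 eV

For hydrogen-like ions, the energy levels scale with Z²:
E_n = -13.6057 Z² / n² eV

For B⁴⁺ (Z = 5) at n = 14:
E_14 = -13.6057 × 5² / 14²
E_14 = -13.6057 × 25 / 196
E_14 = -340.1425 / 196
E_14 = -1.735 eV

The energy is 25 times more negative than hydrogen at the same n due to the stronger nuclear charge.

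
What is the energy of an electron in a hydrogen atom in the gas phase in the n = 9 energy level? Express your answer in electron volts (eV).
-0.167972 eV

The energy levels of a hydrogen-like atom are given by:
E_n = -13.6057 eV / n²

For n = 9:
E_9 = -13.6057 eV / 9²
E_9 = -13.6057 eV / 81
E_9 = -0.167972 eV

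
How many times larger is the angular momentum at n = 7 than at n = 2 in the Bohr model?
3.500000

In the Bohr model, L_n = nℏ, so the ratio is purely the ratio of quantum numbers:

L_7/L_2 = 7ℏ / 2ℏ = 7/2 = 3.500000

The angular momentum scales linearly with n.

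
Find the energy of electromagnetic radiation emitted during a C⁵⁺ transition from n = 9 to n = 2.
116.404322 eV

The energy levels are E_n = -13.6057 Z² eV / n².

Energy at n = 9: E_9 = -13.6057 × 6² / 9² = -6.046977778 eV
Energy at n = 2: E_2 = -13.6057 × 6² / 2² = -122.451300000 eV

For emission (electron falling to lower state), the photon energy is:
E_photon = E_9 - E_2 = |-6.046977778 - (-122.451300000)|
E_photon = 116.404322 eV

This energy is carried away by the emitted photon.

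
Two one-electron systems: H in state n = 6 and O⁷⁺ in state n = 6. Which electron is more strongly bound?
O⁷⁺ at n = 6 (E = -24.187911 eV)

Using E_n = -13.6057 Z² / n² eV:

H (Z = 1) at n = 6:
E = -13.6057 × 1² / 6² = -13.6057 × 1 / 36 = -0.377936111 eV

O⁷⁺ (Z = 8) at n = 6:
E = -13.6057 × 8² / 6² = -13.6057 × 64 / 36 = -24.187911111 eV

Since -24.187911111 eV < -0.377936111 eV,
O⁷⁺ at n = 6 is more tightly bound (requires more energy to ionize).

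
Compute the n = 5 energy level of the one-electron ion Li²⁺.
-4.898 eV

For hydrogen-like ions, the energy levels scale with Z²:
E_n = -13.6057 Z² / n² eV

For Li²⁺ (Z = 3) at n = 5:
E_5 = -13.6057 × 3² / 5²
E_5 = -13.6057 × 9 / 25
E_5 = -122.4513 / 25
E_5 = -4.898 eV

The energy is 9 times more negative than hydrogen at the same n due to the stronger nuclear charge.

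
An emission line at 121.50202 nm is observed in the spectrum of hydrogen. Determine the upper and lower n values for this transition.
n = 2 → n = 1

First, find the photon energy from the wavelength (hc = 1239.84 eV·nm):
E = hc/λ = 1239.84 eV·nm / 121.50202 nm = 10.204275 eV

The energy levels of hydrogen satisfy E_n = -13.6057 / n² eV, so an emission n_i → n_f releases
ΔE = 13.6057 × (1/n_f² − 1/n_i²) eV.

Setting ΔE equal to the photon energy:
1/n_f² − 1/n_i² = 10.204275 / 13.6057 = 0.75000000

Since 1/n_i² must be positive, we need 1/n_f² > 0.75000000, i.e. n_f ≤ 1. For each allowed n_f, solve n_i = (1/n_f² − 0.75000000)^(−1/2) and check whether it is a whole number:
  n_f = 1: 1/n_i² = 1.00000000 − 0.75000000 = 0.25000000 → n_i = 2.000  → integer, n_i = 2 ✓

Only n_f = 1 gives an integer upper level, n_i = 2.

The transition is from n = 2 to n = 1 (emission).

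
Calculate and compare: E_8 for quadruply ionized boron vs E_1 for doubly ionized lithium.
Li²⁺ at n = 1 (E = -122.45 eV)

Using E_n = -13.6057 Z² / n² eV:

B⁴⁺ (Z = 5) at n = 8:
E = -13.6057 × 5² / 8² = -13.6057 × 25 / 64 = -5.31473 eV

Li²⁺ (Z = 3) at n = 1:
E = -13.6057 × 3² / 1² = -13.6057 × 9 / 1 = -122.45130 eV

Since -122.45130 eV < -5.31473 eV,
Li²⁺ at n = 1 is more tightly bound (requires more energy to ionize).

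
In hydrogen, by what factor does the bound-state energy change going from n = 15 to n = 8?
3.515625

Using E_n = -13.6057 Z² / n² eV with Z = 1:

E_8 = -13.6057 / 8² = -13.6057 / 64 = -0.21258906 eV
E_15 = -13.6057 / 15² = -13.6057 / 225 = -0.06046978 eV

The ratio is:
E_8/E_15 = (-0.21258906) / (-0.06046978)
E_8/E_15 = (-13.6057/64) / (-13.6057/225)
E_8/E_15 = 225/64
E_8/E_15 = 3.515625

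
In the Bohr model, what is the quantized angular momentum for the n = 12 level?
1.26549e-33 J·s (or 12ℏ)

In the Bohr model, angular momentum is quantized:
L = nℏ

where ℏ = h/(2π) = 1.0545718e-34 J·s

For n = 12:
L = 12 × 1.0545718e-34 J·s
L = 1.26549e-33 J·s

This can also be written as L = 12ℏ.
The angular momentum is an integer multiple of the reduced Planck constant.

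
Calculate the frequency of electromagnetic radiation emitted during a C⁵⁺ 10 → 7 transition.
1.23e+15 Hz

First, find the transition energy:
E_10 = -13.6057 × 6² / 10² = -4.89805 eV
E_7 = -13.6057 × 6² / 7² = -9.99602 eV
|ΔE| = |E_7 - E_10| = 5.09797 eV

Convert to Joules: E = 5.09797 eV × (1.602177 × 10⁻¹⁹ J/eV) = 8.1679e-19 J

Using E = hf:
f = E/h = 8.1679e-19 J / (6.62607 × 10⁻³⁴ J·s)
f = 1.23e+15 Hz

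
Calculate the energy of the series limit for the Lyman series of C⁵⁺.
489.805 eV

The series limit corresponds to the transition from n = ∞ to n = 1.
This is the highest energy (shortest wavelength) transition in the Lyman series.

E_∞ = 0 eV
E_1 = -13.6057 × 6² / 1² = -489.805 eV

Energy at series limit:
ΔE = E_∞ - E_1 = 0 - (-489.805) = 489.805 eV

This energy equals the ionization energy from the n = 1 state of C⁵⁺.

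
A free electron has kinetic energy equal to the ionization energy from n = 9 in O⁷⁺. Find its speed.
1.9446e+06 m/s (or 0.65% of c)

The binding energy at n = 9 for O⁷⁺ is:
E_9 = -13.6057 × 8²/9² = -10.750183 eV
|E_9| = 10.750183 eV

Convert to Joules:
KE = 10.750183 eV × (1.602177 × 10⁻¹⁹ J/eV) = 1.722370e-18 J

Using KE = ½mv²:
v = √(2·KE/m_e)
v = √(2 × 1.722370e-18 J / 9.10938 × 10⁻³¹ kg)
v = 1.9446e+06 m/s

This is approximately 0.65% the speed of light.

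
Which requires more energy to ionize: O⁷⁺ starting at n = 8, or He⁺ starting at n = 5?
O⁷⁺ at n = 8 (E = -13.61 eV)

Using E_n = -13.6057 Z² / n² eV:

O⁷⁺ (Z = 8) at n = 8:
E = -13.6057 × 8² / 8² = -13.6057 × 64 / 64 = -13.60570 eV

He⁺ (Z = 2) at n = 5:
E = -13.6057 × 2² / 5² = -13.6057 × 4 / 25 = -2.17691 eV

Since -13.60570 eV < -2.17691 eV,
O⁷⁺ at n = 8 is more tightly bound (requires more energy to ionize).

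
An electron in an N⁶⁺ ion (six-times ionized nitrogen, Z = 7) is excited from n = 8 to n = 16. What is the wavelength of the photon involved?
158.697 nm

First, find the transition energy using E_n = -13.6057 Z² / n² eV:
E_8 = -13.6057 × 7² / 8² = -10.4168641 eV
E_16 = -13.6057 × 7² / 16² = -2.6042160 eV

Photon energy: |ΔE| = |E_16 - E_8| = 7.8126481 eV

Convert to wavelength using E = hc/λ with hc = 1239.84 eV·nm:
λ = hc/E = 1239.84 eV·nm / 7.8126481 eV
λ = 158.697 nm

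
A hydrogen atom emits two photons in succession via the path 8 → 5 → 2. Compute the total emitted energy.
3.18884 eV

The energy levels of hydrogen are E_n = -13.6057 / n² eV.

First transition (8 → 5):
ΔE₁ = |E_5 - E_8|
ΔE₁ = |-0.54422800000 - (-0.21258906250)| = 0.33163894 eV

Second transition (5 → 2):
ΔE₂ = |E_2 - E_5|
ΔE₂ = |-3.40142500000 - (-0.54422800000)| = 2.85719700 eV

Total energy released:
E_total = ΔE₁ + ΔE₂ = 0.33163894 + 2.85719700 = 3.18884 eV

Note: This equals the direct transition 8 → 2: 3.18884 eV ✓
Energy is conserved regardless of the path taken.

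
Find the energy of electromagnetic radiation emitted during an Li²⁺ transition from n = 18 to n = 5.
4.52012 eV

The energy levels are E_n = -13.6057 Z² eV / n².

Energy at n = 18: E_18 = -13.6057 × 3² / 18² = -0.37793611 eV
Energy at n = 5: E_5 = -13.6057 × 3² / 5² = -4.89805200 eV

For emission (electron falling to lower state), the photon energy is:
E_photon = E_18 - E_5 = |-0.37793611 - (-4.89805200)|
E_photon = 4.52012 eV

This energy is carried away by the emitted photon.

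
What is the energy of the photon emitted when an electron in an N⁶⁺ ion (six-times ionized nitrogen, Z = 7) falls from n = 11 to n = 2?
161.1601 eV

The energy levels are E_n = -13.6057 Z² eV / n².

Energy at n = 11: E_11 = -13.6057 × 7² / 11² = -5.5097463 eV
Energy at n = 2: E_2 = -13.6057 × 7² / 2² = -166.6698250 eV

For emission (electron falling to lower state), the photon energy is:
E_photon = E_11 - E_2 = |-5.5097463 - (-166.6698250)|
E_photon = 161.1601 eV

This energy is carried away by the emitted photon.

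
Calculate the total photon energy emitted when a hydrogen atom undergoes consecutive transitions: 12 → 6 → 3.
1.4173 eV

The energy levels of hydrogen are E_n = -13.6057 / n² eV.

First transition (12 → 6):
ΔE₁ = |E_6 - E_12|
ΔE₁ = |-0.3779361111 - (-0.0944840278)| = 0.2834521 eV

Second transition (6 → 3):
ΔE₂ = |E_3 - E_6|
ΔE₂ = |-1.5117444444 - (-0.3779361111)| = 1.1338083 eV

Total energy released:
E_total = ΔE₁ + ΔE₂ = 0.2834521 + 1.1338083 = 1.4173 eV

Note: This equals the direct transition 12 → 3: 1.4173 eV ✓
Energy is conserved regardless of the path taken.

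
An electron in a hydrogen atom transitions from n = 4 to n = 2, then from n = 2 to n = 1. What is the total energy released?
12.755344 eV

The energy levels of hydrogen are E_n = -13.6057 / n² eV.

First transition (4 → 2):
ΔE₁ = |E_2 - E_4|
ΔE₁ = |-3.401425000000 - (-0.850356250000)| = 2.551068750 eV

Second transition (2 → 1):
ΔE₂ = |E_1 - E_2|
ΔE₂ = |-13.605700000000 - (-3.401425000000)| = 10.204275000 eV

Total energy released:
E_total = ΔE₁ + ΔE₂ = 2.551068750 + 10.204275000 = 12.755344 eV

Note: This equals the direct transition 4 → 1: 12.755344 eV ✓
Energy is conserved regardless of the path taken.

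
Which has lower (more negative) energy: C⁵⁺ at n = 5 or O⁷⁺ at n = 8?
C⁵⁺ at n = 5 (E = -19.5922 eV)

Using E_n = -13.6057 Z² / n² eV:

C⁵⁺ (Z = 6) at n = 5:
E = -13.6057 × 6² / 5² = -13.6057 × 36 / 25 = -19.5922080 eV

O⁷⁺ (Z = 8) at n = 8:
E = -13.6057 × 8² / 8² = -13.6057 × 64 / 64 = -13.6057000 eV

Since -19.5922080 eV < -13.6057000 eV,
C⁵⁺ at n = 5 is more tightly bound (requires more energy to ionize).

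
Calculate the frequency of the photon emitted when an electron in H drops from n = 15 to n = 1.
3.28e+15 Hz

First, find the transition energy:
E_15 = -13.6057 / 15² = -0.06046978 eV
E_1 = -13.6057 / 1² = -13.60570000 eV
|ΔE| = |E_1 - E_15| = 13.54523022 eV

Convert to Joules: E = 13.54523022 eV × (1.602177 × 10⁻¹⁹ J/eV) = 2.1702e-18 J

Using E = hf:
f = E/h = 2.1702e-18 J / (6.62607 × 10⁻³⁴ J·s)
f = 3.28e+15 Hz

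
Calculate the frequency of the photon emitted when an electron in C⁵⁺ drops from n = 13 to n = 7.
1.7162e+15 Hz

First, find the transition energy:
E_13 = -13.6057 × 6² / 13² = -2.89825562 eV
E_7 = -13.6057 × 6² / 7² = -9.99602449 eV
|ΔE| = |E_7 - E_13| = 7.09776887 eV

Convert to Joules: E = 7.09776887 eV × (1.602177 × 10⁻¹⁹ J/eV) = 1.137188e-18 J

Using E = hf:
f = E/h = 1.137188e-18 J / (6.62607 × 10⁻³⁴ J·s)
f = 1.7162e+15 Hz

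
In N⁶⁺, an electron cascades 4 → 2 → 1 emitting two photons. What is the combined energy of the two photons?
625.011844 eV

The energy levels of N⁶⁺ are E_n = -13.6057 × 7² / n² eV.

First transition (4 → 2):
ΔE₁ = |E_2 - E_4|
ΔE₁ = |-166.669825000000 - (-41.667456250000)| = 125.002368750 eV

Second transition (2 → 1):
ΔE₂ = |E_1 - E_2|
ΔE₂ = |-666.679300000000 - (-166.669825000000)| = 500.009475000 eV

Total energy released:
E_total = ΔE₁ + ΔE₂ = 125.002368750 + 500.009475000 = 625.011844 eV

Note: This equals the direct transition 4 → 1: 625.011844 eV ✓
Energy is conserved regardless of the path taken.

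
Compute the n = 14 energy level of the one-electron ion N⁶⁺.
-3.40143 eV

For hydrogen-like ions, the energy levels scale with Z²:
E_n = -13.6057 Z² / n² eV

For N⁶⁺ (Z = 7) at n = 14:
E_14 = -13.6057 × 7² / 14²
E_14 = -13.6057 × 49 / 196
E_14 = -666.6793 / 196
E_14 = -3.40143 eV

The energy is 49 times more negative than hydrogen at the same n due to the stronger nuclear charge.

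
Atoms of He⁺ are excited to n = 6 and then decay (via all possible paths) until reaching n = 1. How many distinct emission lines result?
15

The electron can occupy levels n = 1, 2, ..., 6 during de-excitation — that is m = 6 - 1 + 1 = 6 distinct levels.

The number of distinct spectral lines equals the number of ways to choose 2 of these m levels (each pair gives one possible emission transition):

Number of lines = m(m-1)/2 = 6×5/2 = 15

These correspond to all possible transitions between the 6 levels:
6 → 5, 6 → 4, 6 → 3, 6 → 2, 6 → 1, 5 → 4, 5 → 3, 5 → 2...

Each transition produces a photon with a unique energy (and thus wavelength). This count does not depend on Z.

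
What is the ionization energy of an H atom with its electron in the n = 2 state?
3.401425 eV

The ionization energy is the energy needed to remove the electron completely (n → ∞).

For hydrogen, E_n = -13.6057 eV / n².

At n = 2: E_2 = -13.6057 / 2² = -3.401425000 eV
At n = ∞: E_∞ = 0 eV

Ionization energy = E_∞ - E_2 = 0 - (-3.401425000) = 3.401425000 eV
Ionization energy ≈ 3.401425 eV

This is also called the binding energy of the electron in state n = 2.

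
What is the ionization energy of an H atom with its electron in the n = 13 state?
0.08 eV

The ionization energy is the energy needed to remove the electron completely (n → ∞).

For hydrogen, E_n = -13.6057 eV / n².

At n = 13: E_13 = -13.6057 / 13² = -0.08051 eV
At n = ∞: E_∞ = 0 eV

Ionization energy = E_∞ - E_13 = 0 - (-0.08051) = 0.08051 eV
Ionization energy ≈ 0.08 eV

This is also called the binding energy of the electron in state n = 13.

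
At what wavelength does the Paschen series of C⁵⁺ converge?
22.78 nm

The series limit corresponds to the transition from n = ∞ to n = 3.
This is the highest energy (shortest wavelength) transition in the Paschen series.

E_∞ = 0 eV
E_3 = -13.6057 × 6² / 3² = -54.4228 eV

Energy at series limit:
ΔE = E_∞ - E_3 = 0 - (-54.4228) = 54.4228 eV
λ = hc/E = 1239.84 eV·nm / 54.4228 eV = 22.78 nm

This energy equals the ionization energy from the n = 3 state of C⁵⁺.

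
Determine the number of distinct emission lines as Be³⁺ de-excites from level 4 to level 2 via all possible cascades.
3

The electron can occupy levels n = 2, 3, ..., 4 during de-excitation — that is m = 4 - 2 + 1 = 3 distinct levels.

The number of distinct spectral lines equals the number of ways to choose 2 of these m levels (each pair gives one possible emission transition):

Number of lines = m(m-1)/2 = 3×2/2 = 3

These correspond to all possible transitions between the 3 levels:
4 → 3, 4 → 2, 3 → 2

Each transition produces a photon with a unique energy (and thus wavelength). This count does not depend on Z.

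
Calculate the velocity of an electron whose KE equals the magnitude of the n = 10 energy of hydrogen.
2.19e+05 m/s (or 0.07% of c)

The binding energy at n = 10 for hydrogen is:
E_10 = -13.6057/10² = -0.136057 eV
|E_10| = 0.136057 eV

Convert to Joules:
KE = 0.136057 eV × (1.602177 × 10⁻¹⁹ J/eV) = 2.1799e-20 J

Using KE = ½mv²:
v = √(2·KE/m_e)
v = √(2 × 2.1799e-20 J / 9.10938 × 10⁻³¹ kg)
v = 2.19e+05 m/s

This is approximately 0.07% the speed of light.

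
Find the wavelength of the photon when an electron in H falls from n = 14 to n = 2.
372.10 nm

First, find the transition energy using E_n = -13.6057 / n² eV:
E_14 = -13.6057 / 14² = -0.069417 eV
E_2 = -13.6057 / 2² = -3.401425 eV

Photon energy: |ΔE| = |E_2 - E_14| = 3.332008 eV

Convert to wavelength using E = hc/λ with hc = 1239.84 eV·nm:
λ = hc/E = 1239.84 eV·nm / 3.332008 eV
λ = 372.10 nm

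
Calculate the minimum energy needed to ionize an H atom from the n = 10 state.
0.13606 eV

The ionization energy is the energy needed to remove the electron completely (n → ∞).

For hydrogen, E_n = -13.6057 eV / n².

At n = 10: E_10 = -13.6057 / 10² = -0.13605700 eV
At n = ∞: E_∞ = 0 eV

Ionization energy = E_∞ - E_10 = 0 - (-0.13605700) = 0.13605700 eV
Ionization energy ≈ 0.13606 eV

This is also called the binding energy of the electron in state n = 10.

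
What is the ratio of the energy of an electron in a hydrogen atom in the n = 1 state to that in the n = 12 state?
144.00

Using E_n = -13.6057 Z² / n² eV with Z = 1:

E_1 = -13.6057 / 1² = -13.6057 / 1 = -13.60570000 eV
E_12 = -13.6057 / 12² = -13.6057 / 144 = -0.09448403 eV

The ratio is:
E_1/E_12 = (-13.60570000) / (-0.09448403)
E_1/E_12 = (-13.6057/1) / (-13.6057/144)
E_1/E_12 = 144/1
E_1/E_12 = 144.00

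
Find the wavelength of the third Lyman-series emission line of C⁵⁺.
2.700045 nm

The lines of a series are numbered from the longest wavelength (smallest ΔE) outward; the third line is the transition from n = n_f + 3 to n_f.
The Lyman series has all transitions ending at n_f = 1.

For C⁵⁺ (Z = 6), the third line (γ-line) is the jump from n = 4 to n = 1:
E_4 = -13.6057 × 6² / 4² = -30.61282500 eV
E_1 = -13.6057 × 6² / 1² = -489.80520000 eV
ΔE = E_4 - E_1 = 459.19237500 eV

λ = hc/E = 1239.84 eV·nm / 459.19237500 eV
λ = 2.700045 nm

This is the γ-line of the Lyman series in C⁵⁺.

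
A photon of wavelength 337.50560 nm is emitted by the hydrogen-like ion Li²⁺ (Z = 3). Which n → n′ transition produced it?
n = 10 → n = 5

First, find the photon energy from the wavelength (hc = 1239.84 eV·nm):
E = hc/λ = 1239.84 eV·nm / 337.50560 nm = 3.6735390 eV

The energy levels of Li²⁺ satisfy E_n = -13.6057 × 3² / n² eV, so an emission n_i → n_f releases
ΔE = 13.6057 × 3² × (1/n_f² − 1/n_i²) eV.

Setting ΔE equal to the photon energy:
1/n_f² − 1/n_i² = 3.6735390 / (13.6057 × 3²) = 0.030000000

Since 1/n_i² must be positive, we need 1/n_f² > 0.030000000, i.e. n_f ≤ 5. For each allowed n_f, solve n_i = (1/n_f² − 0.030000000)^(−1/2) and check whether it is a whole number:
  n_f = 1: 1/n_i² = 1.000000000 − 0.030000000 = 0.970000000 → n_i = 1.015  (not an integer) ✗
  n_f = 2: 1/n_i² = 0.250000000 − 0.030000000 = 0.220000000 → n_i = 2.132  (not an integer) ✗
  n_f = 3: 1/n_i² = 0.111111111 − 0.030000000 = 0.081111111 → n_i = 3.511  (not an integer) ✗
  n_f = 4: 1/n_i² = 0.062500000 − 0.030000000 = 0.032500000 → n_i = 5.547  (not an integer) ✗
  n_f = 5: 1/n_i² = 0.040000000 − 0.030000000 = 0.010000000 → n_i = 10.000  → integer, n_i = 10 ✓

Only n_f = 5 gives an integer upper level, n_i = 10.

The transition is from n = 10 to n = 5 (emission).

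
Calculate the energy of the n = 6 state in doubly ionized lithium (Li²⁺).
-3.4014 eV

For hydrogen-like ions, the energy levels scale with Z²:
E_n = -13.6057 Z² / n² eV

For Li²⁺ (Z = 3) at n = 6:
E_6 = -13.6057 × 3² / 6²
E_6 = -13.6057 × 9 / 36
E_6 = -122.4513 / 36
E_6 = -3.4014 eV

The energy is 9 times more negative than hydrogen at the same n due to the stronger nuclear charge.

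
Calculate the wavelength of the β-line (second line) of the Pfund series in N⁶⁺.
94.923451 nm

The lines of a series are numbered from the longest wavelength (smallest ΔE) outward; the second line is the transition from n = n_f + 2 to n_f.
The Pfund series has all transitions ending at n_f = 5.

For N⁶⁺ (Z = 7), the second line (β-line) is the jump from n = 7 to n = 5:
E_7 = -13.6057 × 7² / 7² = -13.60570000 eV
E_5 = -13.6057 × 7² / 5² = -26.66717200 eV
ΔE = E_7 - E_5 = 13.06147200 eV

λ = hc/E = 1239.84 eV·nm / 13.06147200 eV
λ = 94.923451 nm

This is the β-line of the Pfund series in N⁶⁺.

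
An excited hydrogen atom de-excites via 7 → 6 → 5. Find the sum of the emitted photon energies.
0.2666 eV

The energy levels of hydrogen are E_n = -13.6057 / n² eV.

First transition (7 → 6):
ΔE₁ = |E_6 - E_7|
ΔE₁ = |-0.3779361111 - (-0.2776673469)| = 0.1002688 eV

Second transition (6 → 5):
ΔE₂ = |E_5 - E_6|
ΔE₂ = |-0.5442280000 - (-0.3779361111)| = 0.1662919 eV

Total energy released:
E_total = ΔE₁ + ΔE₂ = 0.1002688 + 0.1662919 = 0.2666 eV

Note: This equals the direct transition 7 → 5: 0.2666 eV ✓
Energy is conserved regardless of the path taken.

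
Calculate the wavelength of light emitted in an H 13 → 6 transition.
4168.52411 nm

First, find the transition energy using E_n = -13.6057 / n² eV:
E_13 = -13.6057 / 13² = -0.08050710059 eV
E_6 = -13.6057 / 6² = -0.37793611111 eV

Photon energy: |ΔE| = |E_6 - E_13| = 0.29742901052 eV

Convert to wavelength using E = hc/λ with hc = 1239.84 eV·nm:
λ = hc/E = 1239.84 eV·nm / 0.29742901052 eV
λ = 4168.52411 nm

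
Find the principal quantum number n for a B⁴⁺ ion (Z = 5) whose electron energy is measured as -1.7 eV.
n = 14

The exact energy levels follow E_n = -13.6057 Z² / n² eV with Z = 5.

The measured value (-1.7 eV) is reported to only 2 significant figures, so we must test candidate n values and see which one matches to that precision.

Candidate energies:
  n = 12:  E = -13.6057 × 5² / 12² = -2.362101 eV
  n = 13:  E = -13.6057 × 5² / 13² = -2.012678 eV
  n = 14:  E = -13.6057 × 5² / 14² = -1.735421 eV  ← matches
  n = 15:  E = -13.6057 × 5² / 15² = -1.511744 eV
  n = 16:  E = -13.6057 × 5² / 16² = -1.328682 eV

Checking against the measurement of -1.7 eV (2 sig figs), only n = 14 agrees:
E_14 = -1.735421 eV, which rounds to -1.7 eV ✓

Therefore n = 14.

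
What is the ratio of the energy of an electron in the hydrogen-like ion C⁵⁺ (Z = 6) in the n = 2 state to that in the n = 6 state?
9.0000

Using E_n = -13.6057 Z² / n² eV with Z = 6:

E_2 = -13.6057 × 6² / 2² = -489.8052 / 4 = -122.4513000000 eV
E_6 = -13.6057 × 6² / 6² = -489.8052 / 36 = -13.6057000000 eV

The ratio is:
E_2/E_6 = (-122.4513000000) / (-13.6057000000)
E_2/E_6 = (-489.8052/4) / (-489.8052/36)
E_2/E_6 = 36/4
E_2/E_6 = 9.0000
(Note: the Z² factors cancel in the ratio.)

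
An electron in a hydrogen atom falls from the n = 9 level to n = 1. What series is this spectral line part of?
Lyman series

The spectral series in hydrogen are named based on the final (lower) energy level:
- Lyman series: n_final = 1 (ultraviolet)
- Balmer series: n_final = 2 (visible/near-UV)
- Paschen series: n_final = 3 (infrared)
- Brackett series: n_final = 4 (infrared)
- Pfund series: n_final = 5 (far infrared)

Since this transition ends at n = 1, it belongs to the Lyman series.

For reference, this 9 → 1 line has photon energy
ΔE = 13.6057 eV × (1/1² - 1/9²) = 13.4377284 eV,
corresponding to wavelength λ = hc/ΔE = 1239.84 eV·nm / 13.4377284 eV = 92.26559 nm in the ultraviolet region.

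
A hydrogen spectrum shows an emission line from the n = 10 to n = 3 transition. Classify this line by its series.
Paschen series

The spectral series in hydrogen are named based on the final (lower) energy level:
- Lyman series: n_final = 1 (ultraviolet)
- Balmer series: n_final = 2 (visible/near-UV)
- Paschen series: n_final = 3 (infrared)
- Brackett series: n_final = 4 (infrared)
- Pfund series: n_final = 5 (far infrared)

Since this transition ends at n = 3, it belongs to the Paschen series.

For reference, this 10 → 3 line has photon energy
ΔE = 13.6057 eV × (1/3² - 1/10²) = 1.375687 eV,
corresponding to wavelength λ = hc/ΔE = 1239.84 eV·nm / 1.375687 eV = 901.25 nm in the infrared region.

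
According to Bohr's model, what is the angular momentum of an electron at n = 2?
2.11e-34 J·s (or 2ℏ)

In the Bohr model, angular momentum is quantized:
L = nℏ

where ℏ = h/(2π) = 1.0546e-34 J·s

For n = 2:
L = 2 × 1.0546e-34 J·s
L = 2.11e-34 J·s

This can also be written as L = 2ℏ.
The angular momentum is an integer multiple of the reduced Planck constant.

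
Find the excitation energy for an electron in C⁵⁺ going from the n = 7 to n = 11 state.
5.95 eV

The energy levels of a hydrogen-like atom are E_n = -13.6057 Z² eV / n².

Energy at n = 7: E_7 = -13.6057 × 6² / 7² = -9.99602 eV
Energy at n = 11: E_11 = -13.6057 × 6² / 11² = -4.04798 eV

The excitation energy is the difference:
ΔE = E_11 - E_7
ΔE = -4.04798 - (-9.99602)
ΔE = 5.95 eV

Since this is positive, energy must be absorbed (photon absorption).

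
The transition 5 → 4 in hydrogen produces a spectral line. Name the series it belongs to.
Brackett series

The spectral series in hydrogen are named based on the final (lower) energy level:
- Lyman series: n_final = 1 (ultraviolet)
- Balmer series: n_final = 2 (visible/near-UV)
- Paschen series: n_final = 3 (infrared)
- Brackett series: n_final = 4 (infrared)
- Pfund series: n_final = 5 (far infrared)

Since this transition ends at n = 4, it belongs to the Brackett series.

For reference, this 5 → 4 line has photon energy
ΔE = 13.6057 eV × (1/4² - 1/5²) = 0.306128250 eV,
corresponding to wavelength λ = hc/ΔE = 1239.84 eV·nm / 0.306128250 eV = 4050.067 nm in the infrared region.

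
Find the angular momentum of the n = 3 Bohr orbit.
3.164e-34 J·s (or 3ℏ)

In the Bohr model, angular momentum is quantized:
L = nℏ

where ℏ = h/(2π) = 1.05457e-34 J·s

For n = 3:
L = 3 × 1.05457e-34 J·s
L = 3.164e-34 J·s

This can also be written as L = 3ℏ.
The angular momentum is an integer multiple of the reduced Planck constant.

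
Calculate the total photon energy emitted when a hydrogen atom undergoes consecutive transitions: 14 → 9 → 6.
0.3085 eV

The energy levels of hydrogen are E_n = -13.6057 / n² eV.

First transition (14 → 9):
ΔE₁ = |E_9 - E_14|
ΔE₁ = |-0.1679716049 - (-0.0694168367)| = 0.0985548 eV

Second transition (9 → 6):
ΔE₂ = |E_6 - E_9|
ΔE₂ = |-0.3779361111 - (-0.1679716049)| = 0.2099645 eV

Total energy released:
E_total = ΔE₁ + ΔE₂ = 0.0985548 + 0.2099645 = 0.3085 eV

Note: This equals the direct transition 14 → 6: 0.3085 eV ✓
Energy is conserved regardless of the path taken.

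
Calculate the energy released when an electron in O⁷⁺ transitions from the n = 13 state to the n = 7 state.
12.618 eV

The energy levels are E_n = -13.6057 Z² eV / n².

Energy at n = 13: E_13 = -13.6057 × 8² / 13² = -5.152454 eV
Energy at n = 7: E_7 = -13.6057 × 8² / 7² = -17.770710 eV

For emission (electron falling to lower state), the photon energy is:
E_photon = E_13 - E_7 = |-5.152454 - (-17.770710)|
E_photon = 12.618 eV

This energy is carried away by the emitted photon.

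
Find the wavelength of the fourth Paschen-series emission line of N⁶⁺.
20.5035 nm

The lines of a series are numbered from the longest wavelength (smallest ΔE) outward; the fourth line is the transition from n = n_f + 4 to n_f.
The Paschen series has all transitions ending at n_f = 3.

For N⁶⁺ (Z = 7), the fourth line (δ-line) is the jump from n = 7 to n = 3:
E_7 = -13.6057 × 7² / 7² = -13.605700 eV
E_3 = -13.6057 × 7² / 3² = -74.075478 eV
ΔE = E_7 - E_3 = 60.469778 eV

λ = hc/E = 1239.84 eV·nm / 60.469778 eV
λ = 20.5035 nm

This is the δ-line of the Paschen series in N⁶⁺.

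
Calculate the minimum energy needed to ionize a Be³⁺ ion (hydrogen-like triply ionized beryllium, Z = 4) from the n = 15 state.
0.9675 eV

The ionization energy is the energy needed to remove the electron completely (n → ∞).

For a hydrogen-like ion with Z = 4, E_n = -13.6057 Z² / n² eV.

At n = 15: E_15 = -13.6057 × 4² / 15² = -0.9675164 eV
At n = ∞: E_∞ = 0 eV

Ionization energy = E_∞ - E_15 = 0 - (-0.9675164) = 0.9675164 eV
Ionization energy ≈ 0.9675 eV

This is also called the binding energy of the electron in state n = 15.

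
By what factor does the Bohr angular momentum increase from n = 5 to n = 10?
2.000

In the Bohr model, L_n = nℏ, so the ratio is purely the ratio of quantum numbers:

L_10/L_5 = 10ℏ / 5ℏ = 10/5 = 2.000

The angular momentum scales linearly with n.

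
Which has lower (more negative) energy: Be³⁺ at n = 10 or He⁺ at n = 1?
He⁺ at n = 1 (E = -54.42280 eV)

Using E_n = -13.6057 Z² / n² eV:

Be³⁺ (Z = 4) at n = 10:
E = -13.6057 × 4² / 10² = -13.6057 × 16 / 100 = -2.17691200 eV

He⁺ (Z = 2) at n = 1:
E = -13.6057 × 2² / 1² = -13.6057 × 4 / 1 = -54.42280000 eV

Since -54.42280000 eV < -2.17691200 eV,
He⁺ at n = 1 is more tightly bound (requires more energy to ionize).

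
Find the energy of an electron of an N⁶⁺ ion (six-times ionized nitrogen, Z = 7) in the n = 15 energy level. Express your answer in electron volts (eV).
-2.963 eV

The energy levels of a hydrogen-like atom are given by:
E_n = -13.6057 Z² / n² eV  (with Z = 7 for N⁶⁺)

For n = 15:
E_15 = -13.6057 × 7² / 15²
E_15 = -13.6057 × 49 / 225
E_15 = -2.963 eV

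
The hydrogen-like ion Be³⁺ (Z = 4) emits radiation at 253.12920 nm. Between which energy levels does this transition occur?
n = 5 → n = 4

First, find the photon energy from the wavelength (hc = 1239.84 eV·nm):
E = hc/λ = 1239.84 eV·nm / 253.12920 nm = 4.8980521 eV

The energy levels of Be³⁺ satisfy E_n = -13.6057 × 4² / n² eV, so an emission n_i → n_f releases
ΔE = 13.6057 × 4² × (1/n_f² − 1/n_i²) eV.

Setting ΔE equal to the photon energy:
1/n_f² − 1/n_i² = 4.8980521 / (13.6057 × 4²) = 0.022500000

Since 1/n_i² must be positive, we need 1/n_f² > 0.022500000, i.e. n_f ≤ 6. For each allowed n_f, solve n_i = (1/n_f² − 0.022500000)^(−1/2) and check whether it is a whole number:
  n_f = 1: 1/n_i² = 1.000000000 − 0.022500000 = 0.977500000 → n_i = 1.011  (not an integer) ✗
  n_f = 2: 1/n_i² = 0.250000000 − 0.022500000 = 0.227500000 → n_i = 2.097  (not an integer) ✗
  n_f = 3: 1/n_i² = 0.111111111 − 0.022500000 = 0.088611111 → n_i = 3.359  (not an integer) ✗
  n_f = 4: 1/n_i² = 0.062500000 − 0.022500000 = 0.040000000 → n_i = 5.000  → integer, n_i = 5 ✓
  n_f = 5: 1/n_i² = 0.040000000 − 0.022500000 = 0.017500000 → n_i = 7.559  (not an integer) ✗
  n_f = 6: 1/n_i² = 0.027777778 − 0.022500000 = 0.005277778 → n_i = 13.765  (not an integer) ✗

Only n_f = 4 gives an integer upper level, n_i = 5.

The transition is from n = 5 to n = 4 (emission).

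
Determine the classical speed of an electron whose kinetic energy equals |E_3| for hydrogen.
7.29e+05 m/s (or 0.24325% of c)

The binding energy at n = 3 for hydrogen is:
E_3 = -13.6057/3² = -1.5117444 eV
|E_3| = 1.5117444 eV

Convert to Joules:
KE = 1.5117444 eV × (1.602177 × 10⁻¹⁹ J/eV) = 2.4221e-19 J

Using KE = ½mv²:
v = √(2·KE/m_e)
v = √(2 × 2.4221e-19 J / 9.10938 × 10⁻³¹ kg)
v = 7.29e+05 m/s

This is approximately 0.24325% the speed of light.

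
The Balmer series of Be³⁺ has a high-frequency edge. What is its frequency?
1.316e+16 Hz

The series limit corresponds to the transition from n = ∞ to n = 2.
This is the highest energy (shortest wavelength) transition in the Balmer series.

E_∞ = 0 eV
E_2 = -13.6057 × 4² / 2² = -54.42280000 eV

Energy at series limit:
ΔE = E_∞ - E_2 = 0 - (-54.42280000) = 54.42280000 eV
E = 54.42280000 eV × (1.602177 × 10⁻¹⁹ J/eV) = 8.71950e-18 J
f = E/h = 8.71950e-18 J / (6.62607 × 10⁻³⁴ J·s) = 1.316e+16 Hz

This energy equals the ionization energy from the n = 2 state of Be³⁺.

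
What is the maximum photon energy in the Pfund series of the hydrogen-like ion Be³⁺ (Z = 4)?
8.71 eV

The series limit corresponds to the transition from n = ∞ to n = 5.
This is the highest energy (shortest wavelength) transition in the Pfund series.

E_∞ = 0 eV
E_5 = -13.6057 × 4² / 5² = -8.71 eV

Energy at series limit:
ΔE = E_∞ - E_5 = 0 - (-8.71) = 8.71 eV

This energy equals the ionization energy from the n = 5 state of Be³⁺.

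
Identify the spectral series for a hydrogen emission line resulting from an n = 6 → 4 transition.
Brackett series

The spectral series in hydrogen are named based on the final (lower) energy level:
- Lyman series: n_final = 1 (ultraviolet)
- Balmer series: n_final = 2 (visible/near-UV)
- Paschen series: n_final = 3 (infrared)
- Brackett series: n_final = 4 (infrared)
- Pfund series: n_final = 5 (far infrared)

Since this transition ends at n = 4, it belongs to the Brackett series.

For reference, this 6 → 4 line has photon energy
ΔE = 13.6057 eV × (1/4² - 1/6²) = 0.47242013889 eV,
corresponding to wavelength λ = hc/ΔE = 1239.84 eV·nm / 0.47242013889 eV = 2624.44358 nm in the infrared region.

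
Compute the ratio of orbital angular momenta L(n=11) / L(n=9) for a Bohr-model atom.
1.22

In the Bohr model, L_n = nℏ, so the ratio is purely the ratio of quantum numbers:

L_11/L_9 = 11ℏ / 9ℏ = 11/9 = 1.22

The angular momentum scales linearly with n.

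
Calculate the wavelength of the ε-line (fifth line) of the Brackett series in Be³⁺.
113.557655 nm

The lines of a series are numbered from the longest wavelength (smallest ΔE) outward; the fifth line is the transition from n = n_f + 5 to n_f.
The Brackett series has all transitions ending at n_f = 4.

For Be³⁺ (Z = 4), the fifth line (ε-line) is the jump from n = 9 to n = 4:
E_9 = -13.6057 × 4² / 9² = -2.687545679 eV
E_4 = -13.6057 × 4² / 4² = -13.605700000 eV
ΔE = E_9 - E_4 = 10.918154321 eV

λ = hc/E = 1239.84 eV·nm / 10.918154321 eV
λ = 113.557655 nm

This is the ε-line of the Brackett series in Be³⁺.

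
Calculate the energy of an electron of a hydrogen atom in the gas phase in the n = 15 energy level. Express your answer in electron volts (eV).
-0.0605 eV

The energy levels of a hydrogen-like atom are given by:
E_n = -13.6057 eV / n²

For n = 15:
E_15 = -13.6057 eV / 15²
E_15 = -13.6057 eV / 225
E_15 = -0.0605 eV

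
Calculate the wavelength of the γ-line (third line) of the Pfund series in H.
3738.524 nm

The lines of a series are numbered from the longest wavelength (smallest ΔE) outward; the third line is the transition from n = n_f + 3 to n_f.
The Pfund series has all transitions ending at n_f = 5.

For H, the third line (γ-line) is the jump from n = 8 to n = 5:
E_8 = -13.6057 / 8² = -0.212589063 eV
E_5 = -13.6057 / 5² = -0.544228000 eV
ΔE = E_8 - E_5 = 0.331638937 eV

λ = hc/E = 1239.84 eV·nm / 0.331638937 eV
λ = 3738.524 nm

This is the γ-line of the Pfund series in H.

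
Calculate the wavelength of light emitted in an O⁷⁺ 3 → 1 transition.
1.6018 nm

First, find the transition energy using E_n = -13.6057 Z² / n² eV:
E_3 = -13.6057 × 8² / 3² = -96.751644 eV
E_1 = -13.6057 × 8² / 1² = -870.764800 eV

Photon energy: |ΔE| = |E_1 - E_3| = 774.013156 eV

Convert to wavelength using E = hc/λ with hc = 1239.84 eV·nm:
λ = hc/E = 1239.84 eV·nm / 774.013156 eV
λ = 1.6018 nm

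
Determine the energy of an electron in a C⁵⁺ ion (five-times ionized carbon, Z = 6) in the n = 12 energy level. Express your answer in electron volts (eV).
-3.4014 eV

The energy levels of a hydrogen-like atom are given by:
E_n = -13.6057 Z² / n² eV  (with Z = 6 for C⁵⁺)

For n = 12:
E_12 = -13.6057 × 6² / 12²
E_12 = -13.6057 × 36 / 144
E_12 = -3.4014 eV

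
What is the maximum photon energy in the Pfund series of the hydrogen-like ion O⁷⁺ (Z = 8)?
34.83 eV

The series limit corresponds to the transition from n = ∞ to n = 5.
This is the highest energy (shortest wavelength) transition in the Pfund series.

E_∞ = 0 eV
E_5 = -13.6057 × 8² / 5² = -34.83 eV

Energy at series limit:
ΔE = E_∞ - E_5 = 0 - (-34.83) = 34.83 eV

This energy equals the ionization energy from the n = 5 state of O⁷⁺.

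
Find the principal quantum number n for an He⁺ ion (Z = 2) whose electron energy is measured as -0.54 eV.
n = 10

The exact energy levels follow E_n = -13.6057 Z² / n² eV with Z = 2.

The measured value (-0.54 eV) is reported to only 2 significant figures, so we must test candidate n values and see which one matches to that precision.

Candidate energies:
  n = 8:  E = -13.6057 × 2² / 8² = -0.85036 eV
  n = 9:  E = -13.6057 × 2² / 9² = -0.67189 eV
  n = 10:  E = -13.6057 × 2² / 10² = -0.54423 eV  ← matches
  n = 11:  E = -13.6057 × 2² / 11² = -0.44978 eV
  n = 12:  E = -13.6057 × 2² / 12² = -0.37794 eV

Checking against the measurement of -0.54 eV (2 sig figs), only n = 10 agrees:
E_10 = -0.54423 eV, which rounds to -0.54 eV ✓

Therefore n = 10.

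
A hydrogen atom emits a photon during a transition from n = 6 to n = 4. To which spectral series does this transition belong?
Brackett series

The spectral series in hydrogen are named based on the final (lower) energy level:
- Lyman series: n_final = 1 (ultraviolet)
- Balmer series: n_final = 2 (visible/near-UV)
- Paschen series: n_final = 3 (infrared)
- Brackett series: n_final = 4 (infrared)
- Pfund series: n_final = 5 (far infrared)

Since this transition ends at n = 4, it belongs to the Brackett series.

For reference, this 6 → 4 line has photon energy
ΔE = 13.6057 eV × (1/4² - 1/6²) = 0.472420139 eV,
corresponding to wavelength λ = hc/ΔE = 1239.84 eV·nm / 0.472420139 eV = 2624.444 nm in the infrared region.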